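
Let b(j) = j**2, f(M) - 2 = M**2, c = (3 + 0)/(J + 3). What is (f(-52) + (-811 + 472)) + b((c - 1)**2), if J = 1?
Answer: 605953/256 ≈ 2367.0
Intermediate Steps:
c = 3/4 (c = (3 + 0)/(1 + 3) = 3/4 ≈ 0.75000)
f(M) = 2 + M**2
(f(-52) + (-811 + 472)) + b((c - 1)**2) = ((2 + (-52)**2) + (-811 + 472)) + ((3/4 - 1)**2)**2 = ((2 + 2704) - 339) + ((-1/4)**2)**2 = (2706 - 339) + (1/16)**2 = 2367 + 1/256 = 605953/256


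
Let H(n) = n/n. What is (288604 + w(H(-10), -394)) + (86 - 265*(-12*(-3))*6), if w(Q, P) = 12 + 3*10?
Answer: 231492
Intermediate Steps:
H(n) = 1
w(Q, P) = 42 (w(Q, P) = 12 + 30 = 42)
(288604 + w(H(-10), -394)) + (86 - 265*(-12*(-3))*6) = (288604 + 42) + (86 - 265*(-12*(-3))*6) = 288646 + (86 - 265*(-2*(-18))*6) = 288646 + (86 - 9540*6) = 288646 + (86 - 265*216) = 288646 + (86 - 57240) = 288646 - 57154 = 231492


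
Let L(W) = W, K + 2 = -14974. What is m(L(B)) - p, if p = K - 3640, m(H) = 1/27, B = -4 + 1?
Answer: 502633/27 ≈ 18616.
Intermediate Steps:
K = -14976 (K = -2 - 14974 = -14976)
B = -3
m(H) = 1/27
p = -18616 (p = -14976 - 3640 = -18616)
m(L(B)) - p = 1/27 - 1*(-18616) = 1/27 + 18616 = 502633/27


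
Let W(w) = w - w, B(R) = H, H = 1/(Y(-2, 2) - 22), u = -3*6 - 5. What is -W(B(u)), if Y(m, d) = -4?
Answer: 0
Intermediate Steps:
u = -23 (u = -18 - 5 = -23)
H = -1/26 (H = 1/(-4 - 22) = 1/(-26) = -1/26 ≈ -0.038462)
B(R) = -1/26
W(w) = 0
-W(B(u)) = -1*0 = 0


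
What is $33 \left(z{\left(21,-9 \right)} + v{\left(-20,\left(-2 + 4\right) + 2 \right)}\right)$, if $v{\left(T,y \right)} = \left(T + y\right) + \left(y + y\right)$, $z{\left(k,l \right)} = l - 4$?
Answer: $-693$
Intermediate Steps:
$z{\left(k,l \right)} = -4 + l$ ($z{\left(k,l \right)} = l - 4 = -4 + l$)
$v{\left(T,y \right)} = T + 3 y$ ($v{\left(T,y \right)} = \left(T + y\right) + 2 y = T + 3 y$)
$33 \left(z{\left(21,-9 \right)} + v{\left(-20,\left(-2 + 4\right) + 2 \right)}\right) = 33 \left(\left(-4 - 9\right) - \left(20 - 3 \left(\left(-2 + 4\right) + 2\right)\right)\right) = 33 \left(-13 - \left(20 - 3 \left(2 + 2\right)\right)\right) = 33 \left(-13 + \left(-20 + 3 \cdot 4\right)\right) = 33 \left(-13 + \left(-20 + 12\right)\right) = 33 \left(-13 - 8\right) = 33 \left(-21\right) = -693$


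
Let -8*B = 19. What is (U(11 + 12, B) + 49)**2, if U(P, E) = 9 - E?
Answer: 233289/64 ≈ 3645.1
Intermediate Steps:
B = -19/8 (B = -1/8*19 = -19/8 ≈ -2.3750)
(U(11 + 12, B) + 49)**2 = ((9 - 1*(-19/8)) + 49)**2 = ((9 + 19/8) + 49)**2 = (91/8 + 49)**2 = (483/8)**2 = 233289/64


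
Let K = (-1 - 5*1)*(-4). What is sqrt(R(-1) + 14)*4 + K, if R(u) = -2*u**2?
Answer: 24 + 8*sqrt(3) ≈ 37.856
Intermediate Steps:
K = 24 (K = (-1 - 5)*(-4) = -6*(-4) = 24)
sqrt(R(-1) + 14)*4 + K = sqrt(-2*(-1)**2 + 14)*4 + 24 = sqrt(-2*1 + 14)*4 + 24 = sqrt(-2 + 14)*4 + 24 = sqrt(12)*4 + 24 = (2*sqrt(3))*4 + 24 = 8*sqrt(3) + 24 = 24 + 8*sqrt(3)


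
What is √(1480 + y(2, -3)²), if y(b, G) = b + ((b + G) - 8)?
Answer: √1529 ≈ 39.102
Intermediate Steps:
y(b, G) = -8 + G + 2*b (y(b, G) = b + ((G + b) - 8) = b + (-8 + G + b) = -8 + G + 2*b)
√(1480 + y(2, -3)²) = √(1480 + (-8 - 3 + 2*2)²) = √(1480 + (-8 - 3 + 4)²) = √(1480 + (-7)²) = √(1480 + 49) = √1529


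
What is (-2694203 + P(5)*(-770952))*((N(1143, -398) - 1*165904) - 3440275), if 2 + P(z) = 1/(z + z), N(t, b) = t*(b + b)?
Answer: 27759764064797/5 ≈ 5.5519e+12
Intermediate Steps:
N(t, b) = 2*b*t (N(t, b) = t*(2*b) = 2*b*t)
P(z) = -2 + 1/(2*z) (P(z) = -2 + 1/(z + z) = -2 + 1/(2*z))
(-2694203 + P(5)*(-770952))*((N(1143, -398) - 1*165904) - 3440275) = (-2694203 + (-2 + (½)/5)*(-770952))*((2*(-398)*1143 - 1*165904) - 3440275) = (-2694203 + (-2 + (½)*(⅕))*(-770952))*((-909828 - 165904) - 3440275) = (-2694203 + (-2 + ⅒)*(-770952))*(-1075732 - 3440275) = (-2694203 - 19/10*(-770952))*(-4516007) = (-2694203 + 7324044/5)*(-4516007) = -6146971/5*(-4516007) = 27759764064797/5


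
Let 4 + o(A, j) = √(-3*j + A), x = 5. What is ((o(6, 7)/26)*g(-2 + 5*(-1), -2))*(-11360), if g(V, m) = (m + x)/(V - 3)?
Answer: -6816/13 + 1704*I*√15/13 ≈ -524.31 + 507.66*I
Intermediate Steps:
g(V, m) = (5 + m)/(-3 + V) (g(V, m) = (m + 5)/(V - 3) = (5 + m)/(-3 + V))
o(A, j) = -4 + √(A - 3*j) (o(A, j) = -4 + √(-3*j + A) = -4 + √(A - 3*j))
((o(6, 7)/26)*g(-2 + 5*(-1), -2))*(-11360) = (((-4 + √(6 - 3*7))/26)*((5 - 2)/(-3 + (-2 + 5*(-1)))))*(-11360) = (((-4 + √(6 - 21))*(1/26))*(3/(-3 + (-2 - 5))))*(-11360) = (((-4 + √(-15))*(1/26))*(3/(-3 - 7)))*(-11360) = (((-4 + I*√15)*(1/26))*(3/(-10)))*(-11360) = ((-2/13 + I*√15/26)*(-⅒*3))*(-11360) = ((-2/13 + I*√15/26)*(-3/10))*(-11360) = (3/65 - 3*I*√15/260)*(-11360) = -6816/13 + 1704*I*√15/13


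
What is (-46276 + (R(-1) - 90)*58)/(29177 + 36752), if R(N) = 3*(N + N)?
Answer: -51844/65929 ≈ -0.78636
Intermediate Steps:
R(N) = 6*N (R(N) = 3*(2*N) = 6*N)
(-46276 + (R(-1) - 90)*58)/(29177 + 36752) = (-46276 + (6*(-1) - 90)*58)/(29177 + 36752) = (-46276 + (-6 - 90)*58)/65929 = (-46276 - 96*58)*(1/65929) = (-46276 - 5568)*(1/65929) = -51844*1/65929 = -51844/65929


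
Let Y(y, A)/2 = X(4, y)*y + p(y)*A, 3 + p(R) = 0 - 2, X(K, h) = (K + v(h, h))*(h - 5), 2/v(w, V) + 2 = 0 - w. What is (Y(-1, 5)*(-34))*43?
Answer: 38012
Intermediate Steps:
v(w, V) = 2/(-2 - w) (v(w, V) = 2/(-2 + (0 - w)) = 2/(-2 - w))
X(K, h) = (-5 + h)*(K - 2/(2 + h)) (X(K, h) = (K - 2/(2 + h))*(h - 5) = (K - 2/(2 + h))*(-5 + h) = (-5 + h)*(K - 2/(2 + h)))
p(R) = -5 (p(R) = -3 + (0 - 2) = -3 - 2 = -5)
Y(y, A) = -10*A + 2*y*(10 - 2*y + 4*(-5 + y)*(2 + y))/(2 + y) (Y(y, A) = 2*(((10 - 2*y + 4*(-5 + y)*(2 + y))/(2 + y))*y - 5*A) = 2*(y*(10 - 2*y + 4*(-5 + y)*(2 + y))/(2 + y) - 5*A) = 2*(-5*A + y*(10 - 2*y + 4*(-5 + y)*(2 + y))/(2 + y)) = -10*A + 2*y*(10 - 2*y + 4*(-5 + y)*(2 + y))/(2 + y))
(Y(-1, 5)*(-34))*43 = ((2*(-5*5*(2 - 1) + 2*(-1)*(5 - 1*(-1) + 2*(-5 - 1)*(2 - 1)))/(2 - 1))*(-34))*43 = ((2*(-5*5*1 + 2*(-1)*(5 + 1 + 2*(-6)*1))/1)*(-34))*43 = ((2*1*(-25 + 2*(-1)*(5 + 1 - 12)))*(-34))*43 = ((2*1*(-25 + 2*(-1)*(-6)))*(-34))*43 = ((2*1*(-25 + 12))*(-34))*43 = ((2*1*(-13))*(-34))*43 = -26*(-34)*43 = 884*43 = 38012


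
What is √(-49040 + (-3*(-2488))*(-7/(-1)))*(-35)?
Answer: -70*√802 ≈ -1982.4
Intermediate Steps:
√(-49040 + (-3*(-2488))*(-7/(-1)))*(-35) = √(-49040 + 7464*(-7*(-1)))*(-35) = √(-49040 + 7464*7)*(-35) = √(-49040 + 52248)*(-35) = √3208*(-35) = (2*√802)*(-35) = -70*√802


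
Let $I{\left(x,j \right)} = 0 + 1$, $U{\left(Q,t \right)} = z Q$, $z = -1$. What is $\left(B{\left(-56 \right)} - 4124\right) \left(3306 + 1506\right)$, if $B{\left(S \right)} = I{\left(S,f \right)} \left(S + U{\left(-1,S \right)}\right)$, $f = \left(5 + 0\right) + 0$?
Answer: $-20109348$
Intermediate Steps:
$U{\left(Q,t \right)} = - Q$
$f = 5$ ($f = 5 + 0 = 5$)
$I{\left(x,j \right)} = 1$
$B{\left(S \right)} = 1 + S$ ($B{\left(S \right)} = 1 \left(S - -1\right) = 1 \left(S + 1\right) = 1 \left(1 + S\right) = 1 + S$)
$\left(B{\left(-56 \right)} - 4124\right) \left(3306 + 1506\right) = \left(\left(1 - 56\right) - 4124\right) \left(3306 + 1506\right) = \left(-55 - 4124\right) 4812 = \left(-4179\right) 4812 = -20109348$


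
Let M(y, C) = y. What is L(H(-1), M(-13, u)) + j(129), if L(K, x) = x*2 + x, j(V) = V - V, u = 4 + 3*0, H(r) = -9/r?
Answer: -39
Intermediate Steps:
u = 4 (u = 4 + 0 = 4)
j(V) = 0
L(K, x) = 3*x (L(K, x) = 2*x + x = 3*x)
L(H(-1), M(-13, u)) + j(129) = 3*(-13) + 0 = -39 + 0 = -39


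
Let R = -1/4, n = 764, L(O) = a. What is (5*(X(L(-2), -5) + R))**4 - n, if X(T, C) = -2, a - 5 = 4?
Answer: 3905041/256 ≈ 15254.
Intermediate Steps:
a = 9 (a = 5 + 4 = 9)
L(O) = 9
R = -1/4 (R = -1*1/4 = -1/4 ≈ -0.25000)
(5*(X(L(-2), -5) + R))**4 - n = (5*(-2 - 1/4))**4 - 1*764 = (5*(-9/4))**4 - 764 = (-45/4)**4 - 764 = 4100625/256 - 764 = 3905041/256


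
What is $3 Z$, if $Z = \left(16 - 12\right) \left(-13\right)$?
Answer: $-156$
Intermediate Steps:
$Z = -52$ ($Z = 4 \left(-13\right) = -52$)
$3 Z = 3 \left(-52\right) = -156$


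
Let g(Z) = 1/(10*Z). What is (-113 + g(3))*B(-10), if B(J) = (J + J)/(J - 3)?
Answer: -6778/39 ≈ -173.79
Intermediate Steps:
B(J) = 2*J/(-3 + J) (B(J) = (2*J)/(-3 + J) = 2*J/(-3 + J))
g(Z) = 1/(10*Z)
(-113 + g(3))*B(-10) = (-113 + (⅒)/3)*(2*(-10)/(-3 - 10)) = (-113 + (⅒)*(⅓))*(2*(-10)/(-13)) = (-113 + 1/30)*(2*(-10)*(-1/13)) = -3389/30*20/13 = -6778/39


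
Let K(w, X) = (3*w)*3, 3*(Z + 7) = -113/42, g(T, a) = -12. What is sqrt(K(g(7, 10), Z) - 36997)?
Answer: I*sqrt(37105) ≈ 192.63*I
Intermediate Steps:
Z = -995/126 (Z = -7 + (-113/42)/3 = -7 + (-113*1/42)/3 = -7 + (1/3)*(-113/42) = -7 - 113/126 = -995/126 ≈ -7.8968)
K(w, X) = 9*w
sqrt(K(g(7, 10), Z) - 36997) = sqrt(9*(-12) - 36997) = sqrt(-108 - 36997) = sqrt(-37105) = I*sqrt(37105)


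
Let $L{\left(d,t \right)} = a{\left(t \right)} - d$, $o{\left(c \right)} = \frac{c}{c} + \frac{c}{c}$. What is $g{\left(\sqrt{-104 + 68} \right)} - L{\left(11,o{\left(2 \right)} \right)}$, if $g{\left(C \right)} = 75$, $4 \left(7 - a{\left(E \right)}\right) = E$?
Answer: $\frac{159}{2} \approx 79.5$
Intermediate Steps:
$a{\left(E \right)} = 7 - \frac{E}{4}$
$o{\left(c \right)} = 2$ ($o{\left(c \right)} = 1 + 1 = 2$)
$L{\left(d,t \right)} = 7 - d - \frac{t}{4}$ ($L{\left(d,t \right)} = \left(7 - \frac{t}{4}\right) - d = 7 - d - \frac{t}{4}$)
$g{\left(\sqrt{-104 + 68} \right)} - L{\left(11,o{\left(2 \right)} \right)} = 75 - \left(7 - 11 - \frac{1}{2}\right) = 75 - - \frac{9}{2} = 75 + \frac{9}{2} = \frac{159}{2}$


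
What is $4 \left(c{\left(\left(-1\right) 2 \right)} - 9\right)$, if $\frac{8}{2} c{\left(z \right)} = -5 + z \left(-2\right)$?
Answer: $-37$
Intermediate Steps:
$c{\left(z \right)} = - \frac{5}{4} - \frac{z}{2}$ ($c{\left(z \right)} = \frac{-5 + z \left(-2\right)}{4} = \frac{-5 - 2 z}{4} = - \frac{5}{4} - \frac{z}{2}$)
$4 \left(c{\left(\left(-1\right) 2 \right)} - 9\right) = 4 \left(\left(- \frac{5}{4} - \frac{\left(-1\right) 2}{2}\right) - 9\right) = 4 \left(\left(- \frac{5}{4} - -1\right) - 9\right) = 4 \left(\left(- \frac{5}{4} + 1\right) - 9\right) = 4 \left(- \frac{1}{4} - 9\right) = 4 \left(- \frac{37}{4}\right) = -37$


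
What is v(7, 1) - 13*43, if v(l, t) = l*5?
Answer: -524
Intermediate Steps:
v(l, t) = 5*l
v(7, 1) - 13*43 = 5*7 - 13*43 = 35 - 559 = -524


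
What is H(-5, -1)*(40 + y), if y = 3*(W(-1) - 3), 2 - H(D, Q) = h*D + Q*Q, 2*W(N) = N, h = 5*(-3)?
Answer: -2183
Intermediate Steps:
h = -15
W(N) = N/2
H(D, Q) = 2 - Q² + 15*D (H(D, Q) = 2 - (-15*D + Q*Q) = 2 - (-15*D + Q²) = 2 - (Q² - 15*D) = 2 + (-Q² + 15*D) = 2 - Q² + 15*D)
y = -21/2 (y = 3*((½)*(-1) - 3) = 3*(-½ - 3) = 3*(-7/2) = -21/2 ≈ -10.500)
H(-5, -1)*(40 + y) = (2 - 1*(-1)² + 15*(-5))*(40 - 21/2) = (2 - 1*1 - 75)*(59/2) = (2 - 1 - 75)*(59/2) = -74*59/2 = -2183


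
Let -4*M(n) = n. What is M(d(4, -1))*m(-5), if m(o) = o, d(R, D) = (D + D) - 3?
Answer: -25/4 ≈ -6.2500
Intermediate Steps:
d(R, D) = -3 + 2*D (d(R, D) = 2*D - 3 = -3 + 2*D)
M(n) = -n/4
M(d(4, -1))*m(-5) = -(-3 + 2*(-1))/4*(-5) = -(-3 - 2)/4*(-5) = -1/4*(-5)*(-5) = (5/4)*(-5) = -25/4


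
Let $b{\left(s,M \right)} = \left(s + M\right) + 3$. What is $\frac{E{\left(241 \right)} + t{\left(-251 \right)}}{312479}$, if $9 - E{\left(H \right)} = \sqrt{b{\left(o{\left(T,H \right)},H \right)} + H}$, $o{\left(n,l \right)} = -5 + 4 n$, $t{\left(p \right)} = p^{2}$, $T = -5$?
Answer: $\frac{63010}{312479} - \frac{2 \sqrt{115}}{312479} \approx 0.20158$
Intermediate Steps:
$b{\left(s,M \right)} = 3 + M + s$ ($b{\left(s,M \right)} = \left(M + s\right) + 3 = 3 + M + s$)
$E{\left(H \right)} = 9 - \sqrt{-22 + 2 H}$ ($E{\left(H \right)} = 9 - \sqrt{\left(3 + H + \left(-5 + 4 \left(-5\right)\right)\right) + H} = 9 - \sqrt{\left(3 + H - 25\right) + H} = 9 - \sqrt{\left(-22 + H\right) + H} = 9 - \sqrt{-22 + 2 H}$)
$\frac{E{\left(241 \right)} + t{\left(-251 \right)}}{312479} = \frac{\left(9 - \sqrt{-22 + 2 \cdot 241}\right) + \left(-251\right)^{2}}{312479} = \left(\left(9 - \sqrt{-22 + 482}\right) + 63001\right) \frac{1}{312479} = \left(\left(9 - \sqrt{460}\right) + 63001\right) \frac{1}{312479} = \left(\left(9 - 2 \sqrt{115}\right) + 63001\right) \frac{1}{312479} = \left(63010 - 2 \sqrt{115}\right) \frac{1}{312479} = \frac{63010}{312479} - \frac{2 \sqrt{115}}{312479}$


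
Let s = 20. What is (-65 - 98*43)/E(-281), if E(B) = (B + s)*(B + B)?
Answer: -4279/146682 ≈ -0.029172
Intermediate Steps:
E(B) = 2*B*(20 + B) (E(B) = (B + 20)*(B + B) = (20 + B)*(2*B) = 2*B*(20 + B))
(-65 - 98*43)/E(-281) = (-65 - 98*43)/((2*(-281)*(20 - 281))) = (-65 - 4214)/((2*(-281)*(-261))) = -4279/146682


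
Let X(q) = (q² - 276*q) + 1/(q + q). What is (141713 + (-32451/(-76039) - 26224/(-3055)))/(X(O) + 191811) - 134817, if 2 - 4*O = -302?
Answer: -280239780502203166731/2078680348511195 ≈ -1.3482e+5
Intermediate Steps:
O = 76 (O = ½ - ¼*(-302) = ½ + 151/2 = 76)
X(q) = q² + 1/(2*q) - 276*q (X(q) = (q² - 276*q) + 1/(2*q) = q² + 1/(2*q) - 276*q)
(141713 + (-32451/(-76039) - 26224/(-3055)))/(X(O) + 191811) - 134817 = (141713 + (-32451/(-76039) - 26224/(-3055)))/((76² + (½)/76 - 276*76) + 191811) - 134817 = (141713 + (-32451*(-1/76039) - 26224*(-1/3055)))/((5776 + (½)*(1/76) - 20976) + 191811) - 134817 = (141713 + (32451/76039 + 26224/3055))/((5776 + 1/152 - 20976) + 191811) - 134817 = (141713 + 2093184541/232299145)/(-2310399/152 + 191811) - 134817 = 32921901919926/(232299145*(26844873/152)) - 134817 = (32921901919926/232299145)*(152/26844873) - 134817 = 1668043030609584/2078680348511195 - 134817 = -280239780502203166731/2078680348511195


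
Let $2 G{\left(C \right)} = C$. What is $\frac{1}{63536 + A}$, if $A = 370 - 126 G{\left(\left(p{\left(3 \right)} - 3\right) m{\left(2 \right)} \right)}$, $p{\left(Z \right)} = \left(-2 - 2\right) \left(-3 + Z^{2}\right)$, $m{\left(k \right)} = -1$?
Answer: $\frac{1}{62205} \approx 1.6076 \cdot 10^{-5}$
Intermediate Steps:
$p{\left(Z \right)} = 12 - 4 Z^{2}$ ($p{\left(Z \right)} = - 4 \left(-3 + Z^{2}\right) = 12 - 4 Z^{2}$)
$G{\left(C \right)} = \frac{C}{2}$
$A = -1331$ ($A = 370 - 126 \frac{\left(\left(12 - 4 \cdot 3^{2}\right) - 3\right) \left(-1\right)}{2} = 370 - 126 \frac{\left(\left(12 - 36\right) - 3\right) \left(-1\right)}{2} = 370 - 126 \frac{\left(-24 - 3\right) \left(-1\right)}{2} = 370 - 126 \frac{\left(-27\right) \left(-1\right)}{2} = 370 - 126 \cdot \frac{1}{2} \cdot 27 = 370 - 1701 = -1331$)
$\frac{1}{63536 + A} = \frac{1}{63536 - 1331} = \frac{1}{62205}$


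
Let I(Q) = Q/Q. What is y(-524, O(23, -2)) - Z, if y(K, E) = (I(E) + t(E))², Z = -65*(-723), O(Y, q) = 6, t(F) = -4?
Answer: -46986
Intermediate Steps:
I(Q) = 1
Z = 46995
y(K, E) = 9 (y(K, E) = (1 - 4)² = (-3)² = 9)
y(-524, O(23, -2)) - Z = 9 - 1*46995 = 9 - 46995 = -46986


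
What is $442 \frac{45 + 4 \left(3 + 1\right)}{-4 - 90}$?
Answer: $- \frac{13481}{47} \approx -286.83$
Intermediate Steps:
$442 \frac{45 + 4 \left(3 + 1\right)}{-4 - 90} = 442 \frac{45 + 4 \cdot 4}{-94} = 442 \left(45 + 16\right) \left(- \frac{1}{94}\right) = 442 \cdot 61 \left(- \frac{1}{94}\right) = 442 \left(- \frac{61}{94}\right) = - \frac{13481}{47}$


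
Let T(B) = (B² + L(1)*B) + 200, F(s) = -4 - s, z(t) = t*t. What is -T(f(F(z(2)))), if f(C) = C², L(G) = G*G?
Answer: -4360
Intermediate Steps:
L(G) = G²
z(t) = t²
T(B) = 200 + B + B² (T(B) = (B² + 1²*B) + 200 = (B² + 1*B) + 200 = (B² + B) + 200 = (B + B²) + 200 = 200 + B + B²)
-T(f(F(z(2)))) = -(200 + (-4 - 1*2²)² + ((-4 - 1*2²)²)²) = -(200 + (-4 - 1*4)² + ((-4 - 1*4)²)²) = -(200 + (-4 - 4)² + ((-4 - 4)²)²) = -(200 + (-8)² + ((-8)²)²) = -(200 + 64 + 64²) = -(200 + 64 + 4096) = -1*4360 = -4360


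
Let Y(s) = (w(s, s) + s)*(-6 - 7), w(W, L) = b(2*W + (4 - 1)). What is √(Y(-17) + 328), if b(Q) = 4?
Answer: √497 ≈ 22.293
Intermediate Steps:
w(W, L) = 4
Y(s) = -52 - 13*s (Y(s) = (4 + s)*(-6 - 7) = (4 + s)*(-13) = -52 - 13*s)
√(Y(-17) + 328) = √((-52 - 13*(-17)) + 328) = √((-52 + 221) + 328) = √(169 + 328) = √497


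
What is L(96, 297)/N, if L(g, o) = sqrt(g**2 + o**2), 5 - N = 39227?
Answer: -5*sqrt(433)/13074 ≈ -0.0079580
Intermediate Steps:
N = -39222 (N = 5 - 1*39227 = 5 - 39227 = -39222)
L(96, 297)/N = sqrt(96**2 + 297**2)/(-39222) = sqrt(9216 + 88209)*(-1/39222) = sqrt(97425)*(-1/39222) = (15*sqrt(433))*(-1/39222) = -5*sqrt(433)/13074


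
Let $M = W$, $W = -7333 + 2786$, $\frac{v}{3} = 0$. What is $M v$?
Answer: $0$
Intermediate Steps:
$v = 0$ ($v = 3 \cdot 0 = 0$)
$W = -4547$
$M = -4547$
$M v = \left(-4547\right) 0 = 0$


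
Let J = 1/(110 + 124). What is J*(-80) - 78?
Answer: -9166/117 ≈ -78.342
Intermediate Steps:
J = 1/234 ≈ 0.0042735
J*(-80) - 78 = (1/234)*(-80) - 78 = -40/117 - 78 = -9166/117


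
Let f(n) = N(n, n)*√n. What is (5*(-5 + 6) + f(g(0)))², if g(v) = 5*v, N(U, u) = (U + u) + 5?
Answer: 25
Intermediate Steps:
N(U, u) = 5 + U + u
f(n) = √n*(5 + 2*n) (f(n) = (5 + n + n)*√n = (5 + 2*n)*√n = √n*(5 + 2*n))
(5*(-5 + 6) + f(g(0)))² = (5*(-5 + 6) + √(5*0)*(5 + 2*(5*0)))² = (5*1 + √0*(5 + 2*0))² = (5 + 0*(5 + 0))² = (5 + 0*5)² = (5 + 0)² = 5² = 25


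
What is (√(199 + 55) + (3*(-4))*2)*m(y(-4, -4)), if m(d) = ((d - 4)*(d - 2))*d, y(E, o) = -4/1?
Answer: 4608 - 192*√254 ≈ 1548.0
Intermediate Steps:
y(E, o) = -4 (y(E, o) = -4*1 = -4)
m(d) = d*(-4 + d)*(-2 + d) (m(d) = ((-4 + d)*(-2 + d))*d = d*(-4 + d)*(-2 + d))
(√(199 + 55) + (3*(-4))*2)*m(y(-4, -4)) = (√(199 + 55) + (3*(-4))*2)*(-4*(8 + (-4)² - 6*(-4))) = (√254 - 12*2)*(-4*(8 + 16 + 24)) = (√254 - 24)*(-4*48) = (-24 + √254)*(-192) = 4608 - 192*√254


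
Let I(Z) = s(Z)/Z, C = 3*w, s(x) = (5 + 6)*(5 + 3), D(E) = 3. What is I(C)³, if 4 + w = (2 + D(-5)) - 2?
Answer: -681472/27 ≈ -25240.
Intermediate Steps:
s(x) = 88 (s(x) = 11*8 = 88)
w = -1 (w = -4 + ((2 + 3) - 2) = -4 + (5 - 2) = -4 + 3 = -1)
C = -3 (C = 3*(-1) = -3)
I(Z) = 88/Z
I(C)³ = (88/(-3))³ = (88*(-⅓))³ = (-88/3)³ = -681472/27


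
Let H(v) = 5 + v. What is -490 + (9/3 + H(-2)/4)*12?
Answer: -445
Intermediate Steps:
-490 + (9/3 + H(-2)/4)*12 = -490 + (9/3 + (5 - 2)/4)*12 = -490 + (9*(1/3) + 3*(1/4))*12 = -490 + (3 + 3/4)*12 = -490 + (15/4)*12 = -490 + 45 = -445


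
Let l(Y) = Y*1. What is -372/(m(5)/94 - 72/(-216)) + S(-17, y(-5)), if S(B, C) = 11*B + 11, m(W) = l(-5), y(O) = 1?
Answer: -118808/79 ≈ -1503.9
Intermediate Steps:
l(Y) = Y
m(W) = -5
S(B, C) = 11 + 11*B
-372/(m(5)/94 - 72/(-216)) + S(-17, y(-5)) = -372/(-5/94 - 72/(-216)) + (11 + 11*(-17)) = -372/(-5*1/94 - 72*(-1/216)) + (11 - 187) = -372/(-5/94 + ⅓) - 176 = -372/79/282 - 176 = -372*282/79 - 176 = -104904/79 - 176 = -118808/79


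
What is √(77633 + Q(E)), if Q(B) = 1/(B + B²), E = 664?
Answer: √3784128077627590/220780 ≈ 278.63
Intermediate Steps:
√(77633 + Q(E)) = √(77633 + 1/(664*(1 + 664))) = √(77633 + (1/664)/665) = √(77633 + (1/664)*(1/665)) = √(77633 + 1/441560) = √(34279627481/441560) = √3784128077627590/220780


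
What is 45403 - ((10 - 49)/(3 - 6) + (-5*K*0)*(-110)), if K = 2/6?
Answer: 45390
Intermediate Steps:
K = ⅓ (K = 2*(⅙) = ⅓ ≈ 0.33333)
45403 - ((10 - 49)/(3 - 6) + (-5*K*0)*(-110)) = 45403 - ((10 - 49)/(3 - 6) + (-5*⅓*0)*(-110)) = 45403 - (-39/(-3) - 5/3*0*(-110)) = 45403 - (-39*(-⅓) + 0*(-110)) = 45403 - (13 + 0) = 45403 - 1*13 = 45403 - 13 = 45390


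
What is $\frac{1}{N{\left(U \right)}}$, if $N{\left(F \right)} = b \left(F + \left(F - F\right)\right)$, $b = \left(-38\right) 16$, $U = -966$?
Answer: $\frac{1}{587328} \approx 1.7026 \cdot 10^{-6}$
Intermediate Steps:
$b = -608$
$N{\left(F \right)} = - 608 F$ ($N{\left(F \right)} = - 608 \left(F + \left(F - F\right)\right) = - 608 \left(F + 0\right) = - 608 F$)
$\frac{1}{N{\left(U \right)}} = \frac{1}{\left(-608\right) \left(-966\right)} = \frac{1}{587328}$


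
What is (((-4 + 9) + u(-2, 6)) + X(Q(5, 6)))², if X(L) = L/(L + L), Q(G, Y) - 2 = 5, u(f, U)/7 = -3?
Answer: 961/4 ≈ 240.25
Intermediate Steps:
u(f, U) = -21 (u(f, U) = 7*(-3) = -21)
Q(G, Y) = 7 (Q(G, Y) = 2 + 5 = 7)
X(L) = ½ (X(L) = L/((2*L)) = L*(1/(2*L)) = ½)
(((-4 + 9) + u(-2, 6)) + X(Q(5, 6)))² = (((-4 + 9) - 21) + ½)² = ((5 - 21) + ½)² = (-16 + ½)² = (-31/2)² = 961/4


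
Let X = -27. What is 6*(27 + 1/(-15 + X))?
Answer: 1133/7 ≈ 161.86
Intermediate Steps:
6*(27 + 1/(-15 + X)) = 6*(27 + 1/(-15 - 27)) = 6*(27 + 1/(-42)) = 6*(27 - 1/42) = 6*(1133/42) = 1133/7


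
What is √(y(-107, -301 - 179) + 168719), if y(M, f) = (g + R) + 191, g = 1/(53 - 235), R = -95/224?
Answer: √89519369758/728 ≈ 410.99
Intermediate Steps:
R = -95/224 (R = -95*1/224 = -95/224 ≈ -0.42411)
g = -1/182 (g = 1/(-182) = -1/182 ≈ -0.0054945)
y(M, f) = 554941/2912 (y(M, f) = (-1/182 - 95/224) + 191 = -1251/2912 + 191 = 554941/2912)
√(y(-107, -301 - 179) + 168719) = √(554941/2912 + 168719) = √(491864669/2912) = √89519369758/728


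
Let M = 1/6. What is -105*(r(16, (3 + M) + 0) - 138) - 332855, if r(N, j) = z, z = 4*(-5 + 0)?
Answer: -316265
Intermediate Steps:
M = ⅙ ≈ 0.16667
z = -20 (z = 4*(-5) = -20)
r(N, j) = -20
-105*(r(16, (3 + M) + 0) - 138) - 332855 = -105*(-20 - 138) - 332855 = -105*(-158) - 332855 = 16590 - 332855 = -316265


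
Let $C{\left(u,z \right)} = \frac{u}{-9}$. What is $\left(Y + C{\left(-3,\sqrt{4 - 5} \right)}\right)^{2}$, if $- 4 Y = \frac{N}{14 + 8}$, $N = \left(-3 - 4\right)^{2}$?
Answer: $\frac{3481}{69696} \approx 0.049945$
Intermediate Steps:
$N = 49$ ($N = \left(-7\right)^{2} = 49$)
$C{\left(u,z \right)} = - \frac{u}{9}$ ($C{\left(u,z \right)} = u \left(- \frac{1}{9}\right) = - \frac{u}{9}$)
$Y = - \frac{49}{88}$ ($Y = - \frac{49 \frac{1}{14 + 8}}{4} = - \frac{49 \cdot \frac{1}{22}}{4} = \left(- \frac{1}{4}\right) \frac{49}{22} = - \frac{49}{88} \approx -0.55682$)
$\left(Y + C{\left(-3,\sqrt{4 - 5} \right)}\right)^{2} = \left(- \frac{49}{88} - - \frac{1}{3}\right)^{2} = \left(- \frac{49}{88} + \frac{1}{3}\right)^{2} = \left(- \frac{59}{264}\right)^{2} = \frac{3481}{69696}$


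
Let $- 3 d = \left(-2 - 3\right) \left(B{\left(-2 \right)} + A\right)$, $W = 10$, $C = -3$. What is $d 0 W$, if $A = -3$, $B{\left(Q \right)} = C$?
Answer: $0$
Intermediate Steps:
$B{\left(Q \right)} = -3$
$d = -10$ ($d = - \frac{\left(-2 - 3\right) \left(-3 - 3\right)}{3} = - \frac{\left(-5\right) \left(-6\right)}{3} = \left(- \frac{1}{3}\right) 30 = -10$)
$d 0 W = \left(-10\right) 0 \cdot 10 = 0 \cdot 10 = 0$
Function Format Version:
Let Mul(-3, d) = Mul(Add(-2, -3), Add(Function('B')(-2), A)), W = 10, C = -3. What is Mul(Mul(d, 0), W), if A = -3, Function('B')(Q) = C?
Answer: 0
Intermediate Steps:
Function('B')(Q) = -3
d = -10 (d = Mul(Rational(-1, 3), Mul(Add(-2, -3), Add(-3, -3))) = Mul(Rational(-1, 3), Mul(-5, -6)) = Mul(Rational(-1, 3), 30) = -10)
Mul(Mul(d, 0), W) = Mul(Mul(-10, 0), 10) = Mul(0, 10) = 0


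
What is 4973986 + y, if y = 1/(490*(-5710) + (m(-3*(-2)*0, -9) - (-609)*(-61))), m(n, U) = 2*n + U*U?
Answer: 14101091142447/2834968 ≈ 4.9740e+6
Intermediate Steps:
m(n, U) = U**2 + 2*n (m(n, U) = 2*n + U**2 = U**2 + 2*n)
y = -1/2834968 (y = 1/(490*(-5710) + (((-9)**2 + 2*(-3*(-2)*0)) - (-609)*(-61))) = 1/(-2797900 + ((81 + 2*(6*0)) - 609*61)) = 1/(-2797900 + ((81 + 2*0) - 37149)) = 1/(-2797900 + ((81 + 0) - 37149)) = 1/(-2797900 + (81 - 37149)) = 1/(-2797900 - 37068) = 1/(-2834968) = -1/2834968 ≈ -3.5274e-7)
4973986 + y = 4973986 - 1/2834968 = 14101091142447/2834968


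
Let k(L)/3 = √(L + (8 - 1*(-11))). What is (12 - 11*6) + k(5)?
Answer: -54 + 6*√6 ≈ -39.303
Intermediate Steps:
k(L) = 3*√(19 + L) (k(L) = 3*√(L + (8 - 1*(-11))) = 3*√(L + (8 + 11)) = 3*√(L + 19) = 3*√(19 + L))
(12 - 11*6) + k(5) = (12 - 11*6) + 3*√(19 + 5) = (12 - 66) + 3*√24 = -54 + 3*(2*√6) = -54 + 6*√6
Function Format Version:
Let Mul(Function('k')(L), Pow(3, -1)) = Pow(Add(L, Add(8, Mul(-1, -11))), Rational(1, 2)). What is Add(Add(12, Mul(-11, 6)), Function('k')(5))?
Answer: Add(-54, Mul(6, Pow(6, Rational(1, 2)))) ≈ -39.303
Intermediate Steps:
Function('k')(L) = Mul(3, Pow(Add(19, L), Rational(1, 2))) (Function('k')(L) = Mul(3, Pow(Add(L, Add(8, Mul(-1, -11))), Rational(1, 2))) = Mul(3, Pow(Add(L, Add(8, 11)), Rational(1, 2))) = Mul(3, Pow(Add(L, 19), Rational(1, 2))) = Mul(3, Pow(Add(19, L), Rational(1, 2))))
Add(Add(12, Mul(-11, 6)), Function('k')(5)) = Add(Add(12, Mul(-11, 6)), Mul(3, Pow(Add(19, 5), Rational(1, 2)))) = Add(Add(12, -66), Mul(3, Pow(24, Rational(1, 2)))) = Add(-54, Mul(3, Mul(2, Pow(6, Rational(1, 2))))) = Add(-54, Mul(6, Pow(6, Rational(1, 2))))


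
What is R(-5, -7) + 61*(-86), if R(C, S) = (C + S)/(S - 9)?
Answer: -20981/4 ≈ -5245.3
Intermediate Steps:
R(C, S) = (C + S)/(-9 + S)
R(-5, -7) + 61*(-86) = (-5 - 7)/(-9 - 7) + 61*(-86) = -12/(-16) - 5246 = -1/16*(-12) - 5246 = ¾ - 5246 = -20981/4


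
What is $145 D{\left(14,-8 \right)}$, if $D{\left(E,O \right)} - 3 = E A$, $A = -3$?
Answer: $-5655$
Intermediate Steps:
$D{\left(E,O \right)} = 3 - 3 E$ ($D{\left(E,O \right)} = 3 + E \left(-3\right) = 3 - 3 E$)
$145 D{\left(14,-8 \right)} = 145 \left(3 - 42\right) = 145 \left(-39\right) = -5655$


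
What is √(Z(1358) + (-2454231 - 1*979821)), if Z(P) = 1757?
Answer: I*√3432295 ≈ 1852.6*I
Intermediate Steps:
√(Z(1358) + (-2454231 - 1*979821)) = √(1757 + (-2454231 - 1*979821)) = √(1757 + (-2454231 - 979821)) = √(1757 - 3434052) = √(-3432295) = I*√3432295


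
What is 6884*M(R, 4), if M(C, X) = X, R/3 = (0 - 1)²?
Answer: 27536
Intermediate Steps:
R = 3 (R = 3*(0 - 1)² = 3*(-1)² = 3*1 = 3)
6884*M(R, 4) = 6884*4 = 27536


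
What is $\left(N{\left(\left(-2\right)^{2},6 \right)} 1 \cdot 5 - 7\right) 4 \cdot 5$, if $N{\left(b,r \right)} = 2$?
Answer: $60$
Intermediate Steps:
$\left(N{\left(\left(-2\right)^{2},6 \right)} 1 \cdot 5 - 7\right) 4 \cdot 5 = \left(2 \cdot 1 \cdot 5 - 7\right) 4 \cdot 5 = \left(2 \cdot 5 - 7\right) 20 = \left(10 - 7\right) 20 = 3 \cdot 20 = 60$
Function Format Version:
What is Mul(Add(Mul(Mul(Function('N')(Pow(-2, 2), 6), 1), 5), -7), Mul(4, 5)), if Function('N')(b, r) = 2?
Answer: 60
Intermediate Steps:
Mul(Add(Mul(Mul(Function('N')(Pow(-2, 2), 6), 1), 5), -7), Mul(4, 5)) = Mul(Add(Mul(Mul(2, 1), 5), -7), Mul(4, 5)) = Mul(Add(Mul(2, 5), -7), 20) = Mul(Add(10, -7), 20) = Mul(3, 20) = 60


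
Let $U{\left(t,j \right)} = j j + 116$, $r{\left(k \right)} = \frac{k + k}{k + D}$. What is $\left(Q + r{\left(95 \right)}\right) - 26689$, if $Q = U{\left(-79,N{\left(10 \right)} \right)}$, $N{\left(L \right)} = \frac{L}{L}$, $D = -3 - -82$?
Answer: $- \frac{2311669}{87} \approx -26571.0$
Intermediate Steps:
$D = 79$ ($D = -3 + 82 = 79$)
$N{\left(L \right)} = 1$
$r{\left(k \right)} = \frac{2 k}{79 + k}$ ($r{\left(k \right)} = \frac{k + k}{k + 79} = \frac{2 k}{79 + k}$)
$U{\left(t,j \right)} = 116 + j^{2}$ ($U{\left(t,j \right)} = j^{2} + 116 = 116 + j^{2}$)
$Q = 117$ ($Q = 116 + 1^{2} = 116 + 1 = 117$)
$\left(Q + r{\left(95 \right)}\right) - 26689 = \left(117 + 2 \cdot 95 \frac{1}{79 + 95}\right) - 26689 = \left(117 + 2 \cdot 95 \cdot \frac{1}{174}\right) - 26689 = \left(117 + \frac{95}{87}\right) - 26689 = \frac{10274}{87} - 26689 = - \frac{2311669}{87}$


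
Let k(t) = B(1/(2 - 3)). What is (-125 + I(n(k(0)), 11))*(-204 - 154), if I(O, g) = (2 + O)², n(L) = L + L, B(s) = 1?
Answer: 39022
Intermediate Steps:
k(t) = 1
n(L) = 2*L
(-125 + I(n(k(0)), 11))*(-204 - 154) = (-125 + (2 + 2*1)²)*(-204 - 154) = (-125 + (2 + 2)²)*(-358) = (-125 + 4²)*(-358) = (-125 + 16)*(-358) = -109*(-358) = 39022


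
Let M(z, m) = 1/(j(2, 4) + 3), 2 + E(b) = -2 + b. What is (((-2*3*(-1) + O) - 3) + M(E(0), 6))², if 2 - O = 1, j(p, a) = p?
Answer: 441/25 ≈ 17.640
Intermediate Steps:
E(b) = -4 + b (E(b) = -2 + (-2 + b) = -4 + b)
O = 1 (O = 2 - 1*1 = 2 - 1 = 1)
M(z, m) = ⅕ (M(z, m) = 1/(2 + 3) = 1/5 = ⅕)
(((-2*3*(-1) + O) - 3) + M(E(0), 6))² = (((-2*3*(-1) + 1) - 3) + ⅕)² = (((-6*(-1) + 1) - 3) + ⅕)² = (((6 + 1) - 3) + ⅕)² = ((7 - 3) + ⅕)² = (4 + ⅕)² = (21/5)² = 441/25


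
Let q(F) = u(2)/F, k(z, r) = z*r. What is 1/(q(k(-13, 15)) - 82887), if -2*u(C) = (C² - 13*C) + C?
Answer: -39/3232595 ≈ -1.2065e-5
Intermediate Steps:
u(C) = 6*C - C²/2 (u(C) = -((C² - 13*C) + C)/2 = -(C² - 12*C)/2 = 6*C - C²/2)
k(z, r) = r*z
q(F) = 10/F (q(F) = ((½)*2*(12 - 1*2))/F = ((½)*2*(12 - 2))/F = ((½)*2*10)/F = 10/F)
1/(q(k(-13, 15)) - 82887) = 1/(10/((15*(-13))) - 82887) = 1/(10/(-195) - 82887) = 1/(10*(-1/195) - 82887) = 1/(-2/39 - 82887) = 1/(-3232595/39) = -39/3232595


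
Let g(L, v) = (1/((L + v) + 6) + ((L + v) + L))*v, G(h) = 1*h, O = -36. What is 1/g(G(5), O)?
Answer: 25/23436 ≈ 0.0010667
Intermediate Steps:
G(h) = h
g(L, v) = v*(v + 1/(6 + L + v) + 2*L) (g(L, v) = (1/(6 + L + v) + (v + 2*L))*v = (v + 1/(6 + L + v) + 2*L)*v = v*(v + 1/(6 + L + v) + 2*L))
1/g(G(5), O) = 1/(-36*(1 + (-36)**2 + 2*5**2 + 6*(-36) + 12*5 + 3*5*(-36))/(6 + 5 - 36)) = 1/(-36*(1 + 1296 + 2*25 - 216 + 60 - 540)/(-25)) = 1/(-36*(-1/25)*(1 + 1296 + 50 - 216 + 60 - 540)) = 1/(-36*(-1/25)*651) = 1/(23436/25) = 25/23436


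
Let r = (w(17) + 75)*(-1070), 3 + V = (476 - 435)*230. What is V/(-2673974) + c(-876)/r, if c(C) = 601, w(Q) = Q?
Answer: -1267526127/131613000280 ≈ -0.0096307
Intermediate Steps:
V = 9427 (V = -3 + (476 - 435)*230 = -3 + 41*230 = -3 + 9430 = 9427)
r = -98440 (r = (17 + 75)*(-1070) = 92*(-1070) = -98440)
V/(-2673974) + c(-876)/r = 9427/(-2673974) + 601/(-98440) = 9427*(-1/2673974) + 601*(-1/98440) = -9427/2673974 - 601/98440 = -1267526127/131613000280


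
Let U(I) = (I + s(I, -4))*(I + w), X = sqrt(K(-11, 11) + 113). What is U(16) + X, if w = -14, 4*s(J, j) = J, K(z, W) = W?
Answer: 40 + 2*sqrt(31) ≈ 51.135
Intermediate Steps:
X = 2*sqrt(31) (X = sqrt(11 + 113) = sqrt(124) = 2*sqrt(31) ≈ 11.136)
s(J, j) = J/4
U(I) = 5*I*(-14 + I)/4 (U(I) = (I + I/4)*(I - 14) = (5*I/4)*(-14 + I) = 5*I*(-14 + I)/4)
U(16) + X = (5/4)*16*(-14 + 16) + 2*sqrt(31) = (5/4)*16*2 + 2*sqrt(31) = 40 + 2*sqrt(31)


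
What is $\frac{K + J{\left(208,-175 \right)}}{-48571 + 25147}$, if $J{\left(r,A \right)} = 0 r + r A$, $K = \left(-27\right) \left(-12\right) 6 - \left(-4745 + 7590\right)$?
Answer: $\frac{37301}{23424} \approx 1.5924$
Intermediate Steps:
$K = -901$ ($K = 324 \cdot 6 - 2845 = 1944 - 2845 = -901$)
$J{\left(r,A \right)} = A r$ ($J{\left(r,A \right)} = 0 + A r = A r$)
$\frac{K + J{\left(208,-175 \right)}}{-48571 + 25147} = \frac{-901 - 36400}{-48571 + 25147} = \frac{-901 - 36400}{-23424} = \left(-37301\right) \left(- \frac{1}{23424}\right) = \frac{37301}{23424}$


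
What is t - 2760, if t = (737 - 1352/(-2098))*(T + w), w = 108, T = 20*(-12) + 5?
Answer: -101166443/1049 ≈ -96441.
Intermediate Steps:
T = -235 (T = -240 + 5 = -235)
t = -98271203/1049 (t = (737 - 1352/(-2098))*(-235 + 108) = (737 - 1352*(-1/2098))*(-127) = (737 + 676/1049)*(-127) = (773789/1049)*(-127) = -98271203/1049 ≈ -93681.)
t - 2760 = -98271203/1049 - 2760 = -101166443/1049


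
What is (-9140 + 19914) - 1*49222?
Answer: -38448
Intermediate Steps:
(-9140 + 19914) - 1*49222 = 10774 - 49222 = -38448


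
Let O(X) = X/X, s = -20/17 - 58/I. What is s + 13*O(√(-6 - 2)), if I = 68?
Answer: 373/34 ≈ 10.971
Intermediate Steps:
s = -69/34 (s = -20/17 - 58/68 = -20*1/17 - 58*1/68 = -20/17 - 29/34 = -69/34 ≈ -2.0294)
O(X) = 1
s + 13*O(√(-6 - 2)) = -69/34 + 13*1 = -69/34 + 13 = 373/34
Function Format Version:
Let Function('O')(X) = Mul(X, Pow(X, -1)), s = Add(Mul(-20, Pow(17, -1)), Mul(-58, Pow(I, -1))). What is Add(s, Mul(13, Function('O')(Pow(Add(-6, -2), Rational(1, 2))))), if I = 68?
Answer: Rational(373, 34) ≈ 10.971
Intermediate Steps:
s = Rational(-69, 34) (s = Add(Mul(-20, Pow(17, -1)), Mul(-58, Pow(68, -1))) = Add(Mul(-20, Rational(1, 17)), Mul(-58, Rational(1, 68))) = Add(Rational(-20, 17), Rational(-29, 34)) = Rational(-69, 34) ≈ -2.0294)
Function('O')(X) = 1
Add(s, Mul(13, Function('O')(Pow(Add(-6, -2), Rational(1, 2))))) = Add(Rational(-69, 34), Mul(13, 1)) = Add(Rational(-69, 34), 13) = Rational(373, 34)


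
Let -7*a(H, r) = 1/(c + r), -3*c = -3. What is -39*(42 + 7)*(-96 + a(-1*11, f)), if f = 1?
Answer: 367185/2 ≈ 1.8359e+5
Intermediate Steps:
c = 1 (c = -⅓*(-3) = 1)
a(H, r) = -1/(7*(1 + r))
-39*(42 + 7)*(-96 + a(-1*11, f)) = -39*(42 + 7)*(-96 - 1/(7 + 7*1)) = -1911*(-96 - 1/(7 + 7)) = -1911*(-96 - 1/14) = -1911*(-1345)/14 = -39*(-9415/2) = 367185/2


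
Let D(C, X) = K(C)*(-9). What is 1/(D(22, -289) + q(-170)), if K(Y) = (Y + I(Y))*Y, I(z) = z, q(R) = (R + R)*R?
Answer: 1/49088 ≈ 2.0372e-5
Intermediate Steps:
q(R) = 2*R**2 (q(R) = (2*R)*R = 2*R**2)
K(Y) = 2*Y**2 (K(Y) = (Y + Y)*Y = (2*Y)*Y = 2*Y**2)
D(C, X) = -18*C**2 (D(C, X) = (2*C**2)*(-9) = -18*C**2)
1/(D(22, -289) + q(-170)) = 1/(-18*22**2 + 2*(-170)**2) = 1/(-18*484 + 2*28900) = 1/(-8712 + 57800) = 1/49088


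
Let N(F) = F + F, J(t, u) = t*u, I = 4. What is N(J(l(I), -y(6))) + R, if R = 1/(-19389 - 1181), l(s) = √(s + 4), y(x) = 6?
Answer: -1/20570 - 24*√2 ≈ -33.941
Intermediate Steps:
l(s) = √(4 + s)
N(F) = 2*F
R = -1/20570 (R = 1/(-20570) = -1/20570 ≈ -4.8614e-5)
N(J(l(I), -y(6))) + R = 2*(√(4 + 4)*(-1*6)) - 1/20570 = 2*(√8*(-6)) - 1/20570 = 2*((2*√2)*(-6)) - 1/20570 = 2*(-12*√2) - 1/20570 = -24*√2 - 1/20570 = -1/20570 - 24*√2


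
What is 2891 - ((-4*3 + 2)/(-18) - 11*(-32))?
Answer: 22846/9 ≈ 2538.4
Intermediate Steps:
2891 - ((-4*3 + 2)/(-18) - 11*(-32)) = 2891 - ((-12 + 2)*(-1/18) + 352) = 2891 - (-10*(-1/18) + 352) = 2891 - (5/9 + 352) = 2891 - 1*3173/9 = 2891 - 3173/9 = 22846/9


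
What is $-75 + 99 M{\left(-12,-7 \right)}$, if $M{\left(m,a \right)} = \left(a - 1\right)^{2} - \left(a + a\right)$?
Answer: $7647$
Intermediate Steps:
$M{\left(m,a \right)} = \left(-1 + a\right)^{2} - 2 a$
$-75 + 99 M{\left(-12,-7 \right)} = -75 + 99 \left(\left(-1 - 7\right)^{2} - -14\right) = -75 + 99 \left(\left(-8\right)^{2} + 14\right) = -75 + 99 \left(64 + 14\right) = -75 + 99 \cdot 78 = -75 + 7722 = 7647$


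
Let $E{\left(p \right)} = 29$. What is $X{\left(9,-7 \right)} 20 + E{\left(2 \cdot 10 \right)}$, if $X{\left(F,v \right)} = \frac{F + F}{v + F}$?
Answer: $209$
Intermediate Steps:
$X{\left(F,v \right)} = \frac{2 F}{F + v}$
$X{\left(9,-7 \right)} 20 + E{\left(2 \cdot 10 \right)} = 2 \cdot 9 \frac{1}{9 - 7} \cdot 20 + 29 = 2 \cdot 9 \cdot \frac{1}{2} \cdot 20 + 29 = 9 \cdot 20 + 29 = 180 + 29 = 209$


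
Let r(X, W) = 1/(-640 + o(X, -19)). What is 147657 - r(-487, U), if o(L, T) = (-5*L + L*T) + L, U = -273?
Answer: 1559405576/10561 ≈ 1.4766e+5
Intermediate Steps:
o(L, T) = -4*L + L*T
r(X, W) = 1/(-640 - 23*X) (r(X, W) = 1/(-640 + X*(-4 - 19)) = 1/(-640 + X*(-23)) = 1/(-640 - 23*X))
147657 - r(-487, U) = 147657 - (-1)/(640 + 23*(-487)) = 147657 - (-1)/(640 - 11201) = 147657 - (-1)/(-10561) = 147657 - (-1)*(-1)/10561 = 147657 - 1*1/10561 = 147657 - 1/10561 = 1559405576/10561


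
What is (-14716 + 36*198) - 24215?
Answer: -31803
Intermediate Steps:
(-14716 + 36*198) - 24215 = (-14716 + 7128) - 24215 = -7588 - 24215 = -31803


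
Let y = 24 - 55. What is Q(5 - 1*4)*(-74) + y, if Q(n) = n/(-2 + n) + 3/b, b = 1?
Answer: -179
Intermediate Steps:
y = -31
Q(n) = 3 + n/(-2 + n) (Q(n) = n/(-2 + n) + 3/1 = n/(-2 + n) + 3*1 = n/(-2 + n) + 3 = 3 + n/(-2 + n))
Q(5 - 1*4)*(-74) + y = (2*(-3 + 2*(5 - 1*4))/(-2 + (5 - 1*4)))*(-74) - 31 = (2*(-3 + 2*(5 - 4))/(-2 + (5 - 4)))*(-74) - 31 = (2*(-3 + 2*1)/(-2 + 1))*(-74) - 31 = (2*(-3 + 2)/(-1))*(-74) - 31 = (2*(-1)*(-1))*(-74) - 31 = 2*(-74) - 31 = -148 - 31 = -179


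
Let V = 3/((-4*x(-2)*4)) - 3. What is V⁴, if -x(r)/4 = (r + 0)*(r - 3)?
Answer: 13504809162321/167772160000 ≈ 80.495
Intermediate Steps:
x(r) = -4*r*(-3 + r) (x(r) = -4*(r + 0)*(r - 3) = -4*r*(-3 + r))
V = -1917/640 (V = 3/((-16*(-2)*(3 - 1*(-2))*4)) - 3 = 3/((-16*(-2)*(3 + 2)*4)) - 3 = 3/((-16*(-2)*5*4)) - 3 = 3/((-4*(-40)*4)) - 3 = 3/((160*4)) - 3 = 3/640 - 3 = -1917/640 ≈ -2.9953)
V⁴ = (-1917/640)⁴ = 13504809162321/167772160000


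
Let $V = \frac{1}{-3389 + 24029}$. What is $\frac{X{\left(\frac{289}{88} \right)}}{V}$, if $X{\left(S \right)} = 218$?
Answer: $4499520$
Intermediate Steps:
$V = \frac{1}{20640} \approx 4.845 \cdot 10^{-5}$
$\frac{X{\left(\frac{289}{88} \right)}}{V} = 218 \frac{1}{\frac{1}{20640}} = 218 \cdot 20640 = 4499520$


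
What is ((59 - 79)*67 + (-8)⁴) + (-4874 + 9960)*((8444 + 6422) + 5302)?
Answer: 102577204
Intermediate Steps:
((59 - 79)*67 + (-8)⁴) + (-4874 + 9960)*((8444 + 6422) + 5302) = (-20*67 + 4096) + 5086*(14866 + 5302) = (-1340 + 4096) + 5086*20168 = 2756 + 102574448 = 102577204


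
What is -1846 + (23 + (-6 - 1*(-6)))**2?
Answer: -1317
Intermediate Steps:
-1846 + (23 + (-6 - 1*(-6)))**2 = -1846 + (23 + (-6 + 6))**2 = -1846 + (23 + 0)**2 = -1846 + 23**2 = -1846 + 529 = -1317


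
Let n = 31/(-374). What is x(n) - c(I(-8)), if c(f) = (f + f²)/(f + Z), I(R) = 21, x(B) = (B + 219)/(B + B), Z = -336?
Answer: -1226761/930 ≈ -1319.1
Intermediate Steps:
n = -31/374 (n = 31*(-1/374) = -31/374 ≈ -0.082888)
x(B) = (219 + B)/(2*B) (x(B) = (219 + B)/((2*B)) = (219 + B)*(1/(2*B)) = (219 + B)/(2*B))
c(f) = (f + f²)/(-336 + f) (c(f) = (f + f²)/(f - 336) = (f + f²)/(-336 + f))
x(n) - c(I(-8)) = (219 - 31/374)/(2*(-31/374)) - 21*(1 + 21)/(-336 + 21) = (½)*(-374/31)*(81875/374) - 21*22/(-315) = -81875/62 - 21*(-1)*22/315 = -81875/62 - 1*(-22/15) = -81875/62 + 22/15 = -1226761/930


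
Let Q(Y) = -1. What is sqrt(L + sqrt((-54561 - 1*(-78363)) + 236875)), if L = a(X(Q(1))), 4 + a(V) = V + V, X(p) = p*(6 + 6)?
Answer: sqrt(-28 + sqrt(260677)) ≈ 21.967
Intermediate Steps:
X(p) = 12*p (X(p) = p*12 = 12*p)
a(V) = -4 + 2*V (a(V) = -4 + (V + V) = -4 + 2*V)
L = -28 (L = -4 + 2*(12*(-1)) = -4 + 2*(-12) = -4 - 24 = -28)
sqrt(L + sqrt((-54561 - 1*(-78363)) + 236875)) = sqrt(-28 + sqrt((-54561 - 1*(-78363)) + 236875)) = sqrt(-28 + sqrt((-54561 + 78363) + 236875)) = sqrt(-28 + sqrt(23802 + 236875)) = sqrt(-28 + sqrt(260677))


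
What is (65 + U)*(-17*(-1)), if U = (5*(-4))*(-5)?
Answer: 2805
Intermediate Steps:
U = 100 (U = -20*(-5) = 100)
(65 + U)*(-17*(-1)) = (65 + 100)*(-17*(-1)) = 165*17 = 2805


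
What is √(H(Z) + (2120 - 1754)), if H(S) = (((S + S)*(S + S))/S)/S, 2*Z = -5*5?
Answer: √370 ≈ 19.235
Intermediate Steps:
Z = -25/2 (Z = (-5*5)/2 = (½)*(-25) = -25/2 ≈ -12.500)
H(S) = 4 (H(S) = (((2*S)*(2*S))/S)/S = ((4*S²)/S)/S = (4*S)/S = 4)
√(H(Z) + (2120 - 1754)) = √(4 + (2120 - 1754)) = √(4 + 366) = √370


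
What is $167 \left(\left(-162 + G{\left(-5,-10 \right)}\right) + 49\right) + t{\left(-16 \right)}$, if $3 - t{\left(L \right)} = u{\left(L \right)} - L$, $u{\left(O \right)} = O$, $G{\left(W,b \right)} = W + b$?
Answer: $-21373$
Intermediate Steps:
$t{\left(L \right)} = 3$ ($t{\left(L \right)} = 3 - \left(L - L\right) = 3 - 0 = 3 + 0 = 3$)
$167 \left(\left(-162 + G{\left(-5,-10 \right)}\right) + 49\right) + t{\left(-16 \right)} = 167 \left(\left(-162 - 15\right) + 49\right) + 3 = 167 \left(-177 + 49\right) + 3 = 167 \left(-128\right) + 3 = -21376 + 3 = -21373$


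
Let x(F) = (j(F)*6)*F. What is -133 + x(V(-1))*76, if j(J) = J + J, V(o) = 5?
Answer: 22667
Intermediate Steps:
j(J) = 2*J
x(F) = 12*F² (x(F) = ((2*F)*6)*F = (12*F)*F = 12*F²)
-133 + x(V(-1))*76 = -133 + (12*5²)*76 = -133 + (12*25)*76 = -133 + 300*76 = -133 + 22800 = 22667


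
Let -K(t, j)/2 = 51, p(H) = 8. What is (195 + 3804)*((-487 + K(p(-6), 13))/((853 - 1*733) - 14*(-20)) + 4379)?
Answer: 7002292989/400 ≈ 1.7506e+7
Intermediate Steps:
K(t, j) = -102 (K(t, j) = -2*51 = -102)
(195 + 3804)*((-487 + K(p(-6), 13))/((853 - 1*733) - 14*(-20)) + 4379) = (195 + 3804)*((-487 - 102)/((853 - 1*733) - 14*(-20)) + 4379) = 3999*(-589/((853 - 733) + 280) + 4379) = 3999*(-589/(120 + 280) + 4379) = 3999*(-589/400 + 4379) = 3999*(1751011/400) = 7002292989/400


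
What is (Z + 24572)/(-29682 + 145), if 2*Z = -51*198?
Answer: -19523/29537 ≈ -0.66097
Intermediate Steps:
Z = -5049 (Z = (-51*198)/2 = (1/2)*(-10098) = -5049)
(Z + 24572)/(-29682 + 145) = (-5049 + 24572)/(-29682 + 145) = 19523/(-29537) = 19523*(-1/29537) = -19523/29537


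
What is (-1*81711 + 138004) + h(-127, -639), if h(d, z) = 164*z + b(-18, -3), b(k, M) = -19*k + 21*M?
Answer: -48224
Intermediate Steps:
h(d, z) = 279 + 164*z (h(d, z) = 164*z + (-19*(-18) + 21*(-3)) = 164*z + (342 - 63) = 164*z + 279 = 279 + 164*z)
(-1*81711 + 138004) + h(-127, -639) = (-1*81711 + 138004) + (279 + 164*(-639)) = (-81711 + 138004) + (279 - 104796) = 56293 - 104517 = -48224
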